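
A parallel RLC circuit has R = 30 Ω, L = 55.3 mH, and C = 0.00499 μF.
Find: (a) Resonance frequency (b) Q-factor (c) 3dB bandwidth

Step 1 — Resonance: ω₀ = 1/√(LC) = 1/√(0.0553·4.99e-09) = 6.02e+04 rad/s.
Step 2 — f₀ = ω₀/(2π) = 9581 Hz.
Step 3 — Parallel Q: Q = R/(ω₀L) = 30/(6.02e+04·0.0553) = 0.009012.
Step 4 — Bandwidth: Δω = ω₀/Q = 6.68e+06 rad/s; BW = Δω/(2π) = 1.063e+06 Hz.

(a) f₀ = 9581 Hz  (b) Q = 0.009012  (c) BW = 1.063e+06 Hz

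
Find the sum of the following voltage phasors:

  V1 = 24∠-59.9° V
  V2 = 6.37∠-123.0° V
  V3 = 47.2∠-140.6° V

Step 1 — Convert each phasor to rectangular form:
  V1 = 24·(cos(-59.9°) + j·sin(-59.9°)) = 12.04 - j20.76 V
  V2 = 6.37·(cos(-123.0°) + j·sin(-123.0°)) = -3.469 - j5.342 V
  V3 = 47.2·(cos(-140.6°) + j·sin(-140.6°)) = -36.47 - j29.96 V
Step 2 — Sum components: V_total = -27.91 - j56.07 V.
Step 3 — Convert to polar: |V_total| = 62.63 V, ∠V_total = -116.5°.

V_total = 62.63∠-116.5° V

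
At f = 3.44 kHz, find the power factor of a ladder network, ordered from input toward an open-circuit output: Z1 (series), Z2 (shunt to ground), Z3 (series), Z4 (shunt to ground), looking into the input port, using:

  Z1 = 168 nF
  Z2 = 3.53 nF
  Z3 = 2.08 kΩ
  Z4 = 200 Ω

Step 1 — Angular frequency: ω = 2π·f = 2π·3440 = 2.161e+04 rad/s.
Step 2 — Component impedances:
  Z1: Z = 1/(jωC) = -j/(ω·C) = 0 - j275.4 Ω
  Z2: Z = 1/(jωC) = -j/(ω·C) = 0 - j1.311e+04 Ω
  Z3: Z = R = 2080 Ω
  Z4: Z = R = 200 Ω
Step 3 — Ladder network (open output): work backward from the far end, alternating series and parallel combinations. Z_in = 2213 - j660.4 Ω = 2309∠-16.6° Ω.
Step 4 — Power factor: PF = cos(φ) = Re(Z)/|Z| = 2213/2309.5 = 0.9582.
Step 5 — Type: Im(Z) = -660.4 ⇒ leading (phase φ = -16.6°).

PF = 0.9582 (leading, φ = -16.6°)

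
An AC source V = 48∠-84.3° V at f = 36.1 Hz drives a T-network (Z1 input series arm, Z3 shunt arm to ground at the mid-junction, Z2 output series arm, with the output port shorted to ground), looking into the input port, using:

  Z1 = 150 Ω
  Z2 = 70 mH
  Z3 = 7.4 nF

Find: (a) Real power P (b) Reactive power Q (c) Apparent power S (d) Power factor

Step 1 — Angular frequency: ω = 2π·f = 2π·36.1 = 226.8 rad/s.
Step 2 — Component impedances:
  Z1: Z = R = 150 Ω
  Z2: Z = jωL = j·226.8·0.07 = 0 + j15.88 Ω
  Z3: Z = 1/(jωC) = -j/(ω·C) = 0 - j5.958e+05 Ω
Step 3 — With the output port shorted to ground, the output series arm Z2 runs from the junction to ground; the shunt arm Z3 also runs from the junction to ground. They appear in parallel: Z3 || Z2 = 0 + j15.88 Ω.
Step 4 — Series with input arm Z1: Z_in = Z1 + (Z3 || Z2) = 150 + j15.88 Ω = 150.8∠6.0° Ω.
Step 5 — Source phasor: V = 48∠-84.3° V = 4.767 - j47.76 V.
Step 6 — Current: I = V / Z = -0.001902 - j0.3182 A = 0.3182∠-90.3° A.
Step 7 — Complex power: S = V·I* = 15.19 + j1.608 VA.
Step 8 — Real power: P = Re(S) = 15.19 W.
Step 9 — Reactive power: Q = Im(S) = 1.608 VAR.
Step 10 — Apparent power: |S| = 15.27 VA.
Step 11 — Power factor: PF = P/|S| = 0.9944 (lagging).

(a) P = 15.19 W  (b) Q = 1.608 VAR  (c) S = 15.27 VA  (d) PF = 0.9944 (lagging)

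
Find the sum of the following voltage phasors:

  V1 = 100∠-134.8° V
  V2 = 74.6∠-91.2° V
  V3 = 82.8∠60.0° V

Step 1 — Convert each phasor to rectangular form:
  V1 = 100·(cos(-134.8°) + j·sin(-134.8°)) = -70.46 - j70.96 V
  V2 = 74.6·(cos(-91.2°) + j·sin(-91.2°)) = -1.562 - j74.58 V
  V3 = 82.8·(cos(60.0°) + j·sin(60.0°)) = 41.4 + j71.71 V
Step 2 — Sum components: V_total = -30.63 - j73.83 V.
Step 3 — Convert to polar: |V_total| = 79.93 V, ∠V_total = -112.5°.

V_total = 79.93∠-112.5° V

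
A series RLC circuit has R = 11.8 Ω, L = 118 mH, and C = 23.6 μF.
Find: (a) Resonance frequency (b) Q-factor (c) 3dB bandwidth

Step 1 — Resonance: ω₀ = 1/√(LC) = 1/√(0.118·2.36e-05) = 599.2 rad/s.
Step 2 — f₀ = ω₀/(2π) = 95.37 Hz.
Step 3 — Series Q: Q = ω₀L/R = 599.2·0.118/11.8 = 5.992.
Step 4 — Bandwidth: Δω = ω₀/Q = 100 rad/s; BW = Δω/(2π) = 15.92 Hz.

(a) f₀ = 95.37 Hz  (b) Q = 5.992  (c) BW = 15.92 Hz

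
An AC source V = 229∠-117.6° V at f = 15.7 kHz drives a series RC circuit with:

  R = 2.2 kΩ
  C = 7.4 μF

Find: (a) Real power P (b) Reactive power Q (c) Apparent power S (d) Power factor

Step 1 — Angular frequency: ω = 2π·f = 2π·1.57e+04 = 9.865e+04 rad/s.
Step 2 — Component impedances:
  R: Z = R = 2200 Ω
  C: Z = 1/(jωC) = -j/(ω·C) = 0 - j1.37 Ω
Step 3 — Series combination: Z_total = R + C = 2200 - j1.37 Ω = 2200∠-0.0° Ω.
Step 4 — Source phasor: V = 229∠-117.6° V = -106.1 - j202.9 V.
Step 5 — Current: I = V / Z = -0.04817 - j0.09228 A = 0.1041∠-117.6° A.
Step 6 — Complex power: S = V·I* = 23.84 - j0.01484 VA.
Step 7 — Real power: P = Re(S) = 23.84 W.
Step 8 — Reactive power: Q = Im(S) = -0.01484 VAR.
Step 9 — Apparent power: |S| = 23.84 VA.
Step 10 — Power factor: PF = P/|S| = 1 (leading).

(a) P = 23.84 W  (b) Q = -0.01484 VAR  (c) S = 23.84 VA  (d) PF = 1 (leading)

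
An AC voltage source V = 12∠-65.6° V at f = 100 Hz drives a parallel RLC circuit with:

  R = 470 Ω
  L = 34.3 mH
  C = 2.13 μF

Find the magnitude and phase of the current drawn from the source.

Step 1 — Angular frequency: ω = 2π·f = 2π·100 = 628.3 rad/s.
Step 2 — Component impedances:
  R: Z = R = 470 Ω
  L: Z = jωL = j·628.3·0.0343 = 0 + j21.55 Ω
  C: Z = 1/(jωC) = -j/(ω·C) = 0 - j747.2 Ω
Step 3 — Parallel combination: 1/Z_total = 1/R + 1/L + 1/C; Z_total = 1.045 + j22.14 Ω = 22.17∠87.3° Ω.
Step 4 — Source phasor: V = 12∠-65.6° V = 4.957 - j10.93 V.
Step 5 — Ohm's law: I = V / Z_total = (4.957 - j10.93) / (1.045 + j22.14) = -0.4819 - j0.2466 A.
Step 6 — Convert to polar: |I| = 0.5414 A, ∠I = -152.9°.

I = 0.5414∠-152.9° A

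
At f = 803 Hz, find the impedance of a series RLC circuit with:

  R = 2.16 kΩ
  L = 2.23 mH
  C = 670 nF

Step 1 — Angular frequency: ω = 2π·f = 2π·803 = 5045 rad/s.
Step 2 — Component impedances:
  R: Z = R = 2160 Ω
  L: Z = jωL = j·5045·0.00223 = 0 + j11.25 Ω
  C: Z = 1/(jωC) = -j/(ω·C) = 0 - j295.8 Ω
Step 3 — Series combination: Z_total = R + L + C = 2160 - j284.6 Ω = 2179∠-7.5° Ω.

Z = 2160 - j284.6 Ω = 2179∠-7.5° Ω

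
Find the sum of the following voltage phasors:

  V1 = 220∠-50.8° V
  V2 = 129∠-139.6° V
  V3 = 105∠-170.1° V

Step 1 — Convert each phasor to rectangular form:
  V1 = 220·(cos(-50.8°) + j·sin(-50.8°)) = 139 - j170.5 V
  V2 = 129·(cos(-139.6°) + j·sin(-139.6°)) = -98.24 - j83.61 V
  V3 = 105·(cos(-170.1°) + j·sin(-170.1°)) = -103.4 - j18.05 V
Step 2 — Sum components: V_total = -62.63 - j272.1 V.
Step 3 — Convert to polar: |V_total| = 279.3 V, ∠V_total = -103.0°.

V_total = 279.3∠-103.0° V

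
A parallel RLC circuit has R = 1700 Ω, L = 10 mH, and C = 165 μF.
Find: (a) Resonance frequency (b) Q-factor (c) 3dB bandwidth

Step 1 — Resonance: ω₀ = 1/√(LC) = 1/√(0.01·0.000165) = 778.5 rad/s.
Step 2 — f₀ = ω₀/(2π) = 123.9 Hz.
Step 3 — Parallel Q: Q = R/(ω₀L) = 1700/(778.5·0.01) = 218.4.
Step 4 — Bandwidth: Δω = ω₀/Q = 3.565 rad/s; BW = Δω/(2π) = 0.5674 Hz.

(a) f₀ = 123.9 Hz  (b) Q = 218.4  (c) BW = 0.5674 Hz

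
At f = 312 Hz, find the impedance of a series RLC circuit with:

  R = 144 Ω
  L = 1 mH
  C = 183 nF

Step 1 — Angular frequency: ω = 2π·f = 2π·312 = 1960 rad/s.
Step 2 — Component impedances:
  R: Z = R = 144 Ω
  L: Z = jωL = j·1960·0.001 = 0 + j1.96 Ω
  C: Z = 1/(jωC) = -j/(ω·C) = 0 - j2787 Ω
Step 3 — Series combination: Z_total = R + L + C = 144 - j2786 Ω = 2789∠-87.0° Ω.

Z = 144 - j2786 Ω = 2789∠-87.0° Ω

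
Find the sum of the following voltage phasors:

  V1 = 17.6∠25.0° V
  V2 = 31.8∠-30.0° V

Step 1 — Convert each phasor to rectangular form:
  V1 = 17.6·(cos(25.0°) + j·sin(25.0°)) = 15.95 + j7.438 V
  V2 = 31.8·(cos(-30.0°) + j·sin(-30.0°)) = 27.54 - j15.9 V
Step 2 — Sum components: V_total = 43.49 - j8.462 V.
Step 3 — Convert to polar: |V_total| = 44.31 V, ∠V_total = -11.0°.

V_total = 44.31∠-11.0° V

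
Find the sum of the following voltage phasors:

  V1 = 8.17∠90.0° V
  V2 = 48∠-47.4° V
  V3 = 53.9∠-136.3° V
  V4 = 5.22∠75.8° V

Step 1 — Convert each phasor to rectangular form:
  V1 = 8.17·(cos(90.0°) + j·sin(90.0°)) = 0 + j8.17 V
  V2 = 48·(cos(-47.4°) + j·sin(-47.4°)) = 32.49 - j35.33 V
  V3 = 53.9·(cos(-136.3°) + j·sin(-136.3°)) = -38.97 - j37.24 V
  V4 = 5.22·(cos(75.8°) + j·sin(75.8°)) = 1.281 + j5.061 V
Step 2 — Sum components: V_total = -5.197 - j59.34 V.
Step 3 — Convert to polar: |V_total| = 59.57 V, ∠V_total = -95.0°.

V_total = 59.57∠-95.0° V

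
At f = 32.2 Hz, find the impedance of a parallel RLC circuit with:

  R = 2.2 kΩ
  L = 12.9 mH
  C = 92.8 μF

Step 1 — Angular frequency: ω = 2π·f = 2π·32.2 = 202.3 rad/s.
Step 2 — Component impedances:
  R: Z = R = 2200 Ω
  L: Z = jωL = j·202.3·0.0129 = 0 + j2.61 Ω
  C: Z = 1/(jωC) = -j/(ω·C) = 0 - j53.26 Ω
Step 3 — Parallel combination: 1/Z_total = 1/R + 1/L + 1/C; Z_total = 0.003423 + j2.744 Ω = 2.744∠89.9° Ω.

Z = 0.003423 + j2.744 Ω = 2.744∠89.9° Ω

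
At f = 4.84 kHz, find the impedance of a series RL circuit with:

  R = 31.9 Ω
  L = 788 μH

Step 1 — Angular frequency: ω = 2π·f = 2π·4840 = 3.041e+04 rad/s.
Step 2 — Component impedances:
  R: Z = R = 31.9 Ω
  L: Z = jωL = j·3.041e+04·0.000788 = 0 + j23.96 Ω
Step 3 — Series combination: Z_total = R + L = 31.9 + j23.96 Ω = 39.9∠36.9° Ω.

Z = 31.9 + j23.96 Ω = 39.9∠36.9° Ω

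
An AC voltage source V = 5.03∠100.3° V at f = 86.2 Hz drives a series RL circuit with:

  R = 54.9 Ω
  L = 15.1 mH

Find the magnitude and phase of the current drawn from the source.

Step 1 — Angular frequency: ω = 2π·f = 2π·86.2 = 541.6 rad/s.
Step 2 — Component impedances:
  R: Z = R = 54.9 Ω
  L: Z = jωL = j·541.6·0.0151 = 0 + j8.178 Ω
Step 3 — Series combination: Z_total = R + L = 54.9 + j8.178 Ω = 55.51∠8.5° Ω.
Step 4 — Source phasor: V = 5.03∠100.3° V = -0.8994 + j4.949 V.
Step 5 — Ohm's law: I = V / Z_total = (-0.8994 + j4.949) / (54.9 + j8.178) = -0.002889 + j0.09058 A.
Step 6 — Convert to polar: |I| = 0.09062 A, ∠I = 91.8°.

I = 0.09062∠91.8° A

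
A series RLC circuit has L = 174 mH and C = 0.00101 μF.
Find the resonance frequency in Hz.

Step 1 — Resonance condition Im(Z)=0 gives ω₀ = 1/√(LC).
Step 2 — ω₀ = 1/√(0.174·1.01e-09) = 7.543e+04 rad/s.
Step 3 — f₀ = ω₀/(2π) = 1.201e+04 Hz.

f₀ = 1.201e+04 Hz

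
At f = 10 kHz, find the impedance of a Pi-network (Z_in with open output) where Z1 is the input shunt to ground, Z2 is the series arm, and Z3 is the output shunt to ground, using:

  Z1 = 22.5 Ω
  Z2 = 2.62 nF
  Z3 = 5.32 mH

Step 1 — Angular frequency: ω = 2π·f = 2π·1e+04 = 6.283e+04 rad/s.
Step 2 — Component impedances:
  Z1: Z = R = 22.5 Ω
  Z2: Z = 1/(jωC) = -j/(ω·C) = 0 - j6075 Ω
  Z3: Z = jωL = j·6.283e+04·0.00532 = 0 + j334.3 Ω
Step 3 — With open output, the series arm Z2 and the output shunt Z3 appear in series to ground: Z2 + Z3 = 0 - j5740 Ω.
Step 4 — Parallel with input shunt Z1: Z_in = Z1 || (Z2 + Z3) = 22.5 - j0.08819 Ω = 22.5∠-0.2° Ω.

Z = 22.5 - j0.08819 Ω = 22.5∠-0.2° Ω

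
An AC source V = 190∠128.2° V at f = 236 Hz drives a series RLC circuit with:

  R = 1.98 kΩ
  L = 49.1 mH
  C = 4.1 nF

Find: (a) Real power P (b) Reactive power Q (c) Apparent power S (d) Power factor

Step 1 — Angular frequency: ω = 2π·f = 2π·236 = 1483 rad/s.
Step 2 — Component impedances:
  R: Z = R = 1980 Ω
  L: Z = jωL = j·1483·0.0491 = 0 + j72.81 Ω
  C: Z = 1/(jωC) = -j/(ω·C) = 0 - j1.645e+05 Ω
Step 3 — Series combination: Z_total = R + L + C = 1980 - j1.644e+05 Ω = 1.644e+05∠-89.3° Ω.
Step 4 — Source phasor: V = 190∠128.2° V = -117.5 + j149.3 V.
Step 5 — Current: I = V / Z = -0.0009166 - j0.0007036 A = 0.001156∠-142.5° A.
Step 6 — Complex power: S = V·I* = 0.002644 - j0.2195 VA.
Step 7 — Real power: P = Re(S) = 0.002644 W.
Step 8 — Reactive power: Q = Im(S) = -0.2195 VAR.
Step 9 — Apparent power: |S| = 0.2196 VA.
Step 10 — Power factor: PF = P/|S| = 0.01204 (leading).

(a) P = 0.002644 W  (b) Q = -0.2195 VAR  (c) S = 0.2196 VA  (d) PF = 0.01204 (leading)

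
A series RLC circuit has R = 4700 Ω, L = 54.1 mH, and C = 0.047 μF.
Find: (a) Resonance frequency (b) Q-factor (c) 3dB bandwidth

Step 1 — Resonance: ω₀ = 1/√(LC) = 1/√(0.0541·4.7e-08) = 1.983e+04 rad/s.
Step 2 — f₀ = ω₀/(2π) = 3156 Hz.
Step 3 — Series Q: Q = ω₀L/R = 1.983e+04·0.0541/4700 = 0.2283.
Step 4 — Bandwidth: Δω = ω₀/Q = 8.688e+04 rad/s; BW = Δω/(2π) = 1.383e+04 Hz.

(a) f₀ = 3156 Hz  (b) Q = 0.2283  (c) BW = 1.383e+04 Hz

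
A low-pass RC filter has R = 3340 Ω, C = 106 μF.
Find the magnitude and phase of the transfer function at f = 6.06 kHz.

Step 1 — Angular frequency: ω = 2π·6060 = 3.808e+04 rad/s.
Step 2 — Transfer function: H(jω) = 1/(1 + jωRC).
Step 3 — Denominator: 1 + jωRC = 1 + j·3.808e+04·3340·0.000106 = 1 + j1.348e+04.
Step 4 — H = 5.503e-09 - j7.418e-05.
Step 5 — Magnitude: |H| = 7.418e-05 (-82.6 dB); phase: φ = -90.0°.

|H| = 7.418e-05 (-82.6 dB), φ = -90.0°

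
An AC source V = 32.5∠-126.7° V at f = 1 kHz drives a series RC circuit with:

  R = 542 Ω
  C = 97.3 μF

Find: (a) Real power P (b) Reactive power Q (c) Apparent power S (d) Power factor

Step 1 — Angular frequency: ω = 2π·f = 2π·1000 = 6283 rad/s.
Step 2 — Component impedances:
  R: Z = R = 542 Ω
  C: Z = 1/(jωC) = -j/(ω·C) = 0 - j1.636 Ω
Step 3 — Series combination: Z_total = R + C = 542 - j1.636 Ω = 542∠-0.2° Ω.
Step 4 — Source phasor: V = 32.5∠-126.7° V = -19.42 - j26.06 V.
Step 5 — Current: I = V / Z = -0.03569 - j0.04818 A = 0.05996∠-126.5° A.
Step 6 — Complex power: S = V·I* = 1.949 - j0.005881 VA.
Step 7 — Real power: P = Re(S) = 1.949 W.
Step 8 — Reactive power: Q = Im(S) = -0.005881 VAR.
Step 9 — Apparent power: |S| = 1.949 VA.
Step 10 — Power factor: PF = P/|S| = 1 (leading).

(a) P = 1.949 W  (b) Q = -0.005881 VAR  (c) S = 1.949 VA  (d) PF = 1 (leading)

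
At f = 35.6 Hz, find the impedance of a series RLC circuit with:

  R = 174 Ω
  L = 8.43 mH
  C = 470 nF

Step 1 — Angular frequency: ω = 2π·f = 2π·35.6 = 223.7 rad/s.
Step 2 — Component impedances:
  R: Z = R = 174 Ω
  L: Z = jωL = j·223.7·0.00843 = 0 + j1.886 Ω
  C: Z = 1/(jωC) = -j/(ω·C) = 0 - j9512 Ω
Step 3 — Series combination: Z_total = R + L + C = 174 - j9510 Ω = 9512∠-89.0° Ω.

Z = 174 - j9510 Ω = 9512∠-89.0° Ω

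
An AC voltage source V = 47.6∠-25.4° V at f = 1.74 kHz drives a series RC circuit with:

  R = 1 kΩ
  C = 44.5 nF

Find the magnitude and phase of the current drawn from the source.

Step 1 — Angular frequency: ω = 2π·f = 2π·1740 = 1.093e+04 rad/s.
Step 2 — Component impedances:
  R: Z = R = 1000 Ω
  C: Z = 1/(jωC) = -j/(ω·C) = 0 - j2055 Ω
Step 3 — Series combination: Z_total = R + C = 1000 - j2055 Ω = 2286∠-64.1° Ω.
Step 4 — Source phasor: V = 47.6∠-25.4° V = 43 - j20.42 V.
Step 5 — Ohm's law: I = V / Z_total = (43 - j20.42) / (1000 - j2055) = 0.01626 + j0.01301 A.
Step 6 — Convert to polar: |I| = 0.02082 A, ∠I = 38.7°.

I = 0.02082∠38.7° A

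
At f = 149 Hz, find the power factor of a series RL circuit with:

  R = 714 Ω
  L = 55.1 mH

Step 1 — Angular frequency: ω = 2π·f = 2π·149 = 936.2 rad/s.
Step 2 — Component impedances:
  R: Z = R = 714 Ω
  L: Z = jωL = j·936.2·0.0551 = 0 + j51.58 Ω
Step 3 — Series combination: Z_total = R + L = 714 + j51.58 Ω = 715.9∠4.1° Ω.
Step 4 — Power factor: PF = cos(φ) = Re(Z)/|Z| = 714/715.86 = 0.9974.
Step 5 — Type: Im(Z) = 51.58 ⇒ lagging (phase φ = 4.1°).

PF = 0.9974 (lagging, φ = 4.1°)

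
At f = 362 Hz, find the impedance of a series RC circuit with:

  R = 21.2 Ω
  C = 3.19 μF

Step 1 — Angular frequency: ω = 2π·f = 2π·362 = 2275 rad/s.
Step 2 — Component impedances:
  R: Z = R = 21.2 Ω
  C: Z = 1/(jωC) = -j/(ω·C) = 0 - j137.8 Ω
Step 3 — Series combination: Z_total = R + C = 21.2 - j137.8 Ω = 139.4∠-81.3° Ω.

Z = 21.2 - j137.8 Ω = 139.4∠-81.3° Ω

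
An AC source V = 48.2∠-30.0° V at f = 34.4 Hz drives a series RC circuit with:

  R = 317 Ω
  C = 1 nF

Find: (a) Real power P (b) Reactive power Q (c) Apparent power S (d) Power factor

Step 1 — Angular frequency: ω = 2π·f = 2π·34.4 = 216.1 rad/s.
Step 2 — Component impedances:
  R: Z = R = 317 Ω
  C: Z = 1/(jωC) = -j/(ω·C) = 0 - j4.627e+06 Ω
Step 3 — Series combination: Z_total = R + C = 317 - j4.627e+06 Ω = 4.627e+06∠-90.0° Ω.
Step 4 — Source phasor: V = 48.2∠-30.0° V = 41.74 - j24.1 V.
Step 5 — Current: I = V / Z = 5.21e-06 + j9.022e-06 A = 1.042e-05∠60.0° A.
Step 6 — Complex power: S = V·I* = 3.441e-08 - j0.0005021 VA.
Step 7 — Real power: P = Re(S) = 3.441e-08 W.
Step 8 — Reactive power: Q = Im(S) = -0.0005021 VAR.
Step 9 — Apparent power: |S| = 0.0005021 VA.
Step 10 — Power factor: PF = P/|S| = 6.852e-05 (leading).

(a) P = 3.441e-08 W  (b) Q = -0.0005021 VAR  (c) S = 0.0005021 VA  (d) PF = 6.852e-05 (leading)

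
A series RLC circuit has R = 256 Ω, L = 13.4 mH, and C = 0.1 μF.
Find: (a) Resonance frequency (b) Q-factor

Step 1 — Resonance condition Im(Z)=0 gives ω₀ = 1/√(LC).
Step 2 — ω₀ = 1/√(0.0134·1e-07) = 2.732e+04 rad/s.
Step 3 — f₀ = ω₀/(2π) = 4348 Hz.
Step 4 — Series Q: Q = ω₀L/R = 2.732e+04·0.0134/256 = 1.43.

(a) f₀ = 4348 Hz  (b) Q = 1.43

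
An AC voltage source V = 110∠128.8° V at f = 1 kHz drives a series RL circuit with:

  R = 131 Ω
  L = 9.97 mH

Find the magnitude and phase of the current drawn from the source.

Step 1 — Angular frequency: ω = 2π·f = 2π·1000 = 6283 rad/s.
Step 2 — Component impedances:
  R: Z = R = 131 Ω
  L: Z = jωL = j·6283·0.00997 = 0 + j62.64 Ω
Step 3 — Series combination: Z_total = R + L = 131 + j62.64 Ω = 145.2∠25.6° Ω.
Step 4 — Source phasor: V = 110∠128.8° V = -68.93 + j85.73 V.
Step 5 — Ohm's law: I = V / Z_total = (-68.93 + j85.73) / (131 + j62.64) = -0.1735 + j0.7374 A.
Step 6 — Convert to polar: |I| = 0.7575 A, ∠I = 103.2°.

I = 0.7575∠103.2° A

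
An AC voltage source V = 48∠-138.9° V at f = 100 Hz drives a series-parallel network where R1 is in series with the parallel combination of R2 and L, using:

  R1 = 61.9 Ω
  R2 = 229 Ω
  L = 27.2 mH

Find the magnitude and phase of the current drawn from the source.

Step 1 — Angular frequency: ω = 2π·f = 2π·100 = 628.3 rad/s.
Step 2 — Component impedances:
  R1: Z = R = 61.9 Ω
  R2: Z = R = 229 Ω
  L: Z = jωL = j·628.3·0.0272 = 0 + j17.09 Ω
Step 3 — Parallel branch: R2 || L = 1/(1/R2 + 1/L) = 1.268 + j17 Ω.
Step 4 — Series with R1: Z_total = R1 + (R2 || L) = 63.17 + j17 Ω = 65.41∠15.1° Ω.
Step 5 — Source phasor: V = 48∠-138.9° V = -36.17 - j31.55 V.
Step 6 — Ohm's law: I = V / Z_total = (-36.17 - j31.55) / (63.17 + j17) = -0.6593 - j0.3221 A.
Step 7 — Convert to polar: |I| = 0.7338 A, ∠I = -154.0°.

I = 0.7338∠-154.0° A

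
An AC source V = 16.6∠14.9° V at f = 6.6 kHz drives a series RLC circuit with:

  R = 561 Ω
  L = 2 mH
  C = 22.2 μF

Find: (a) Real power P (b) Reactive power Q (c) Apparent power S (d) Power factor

Step 1 — Angular frequency: ω = 2π·f = 2π·6600 = 4.147e+04 rad/s.
Step 2 — Component impedances:
  R: Z = R = 561 Ω
  L: Z = jωL = j·4.147e+04·0.002 = 0 + j82.94 Ω
  C: Z = 1/(jωC) = -j/(ω·C) = 0 - j1.086 Ω
Step 3 — Series combination: Z_total = R + L + C = 561 + j81.85 Ω = 566.9∠8.3° Ω.
Step 4 — Source phasor: V = 16.6∠14.9° V = 16.04 + j4.268 V.
Step 5 — Current: I = V / Z = 0.02909 + j0.003365 A = 0.02928∠6.6° A.
Step 6 — Complex power: S = V·I* = 0.481 + j0.07017 VA.
Step 7 — Real power: P = Re(S) = 0.481 W.
Step 8 — Reactive power: Q = Im(S) = 0.07017 VAR.
Step 9 — Apparent power: |S| = 0.486 VA.
Step 10 — Power factor: PF = P/|S| = 0.9895 (lagging).

(a) P = 0.481 W  (b) Q = 0.07017 VAR  (c) S = 0.486 VA  (d) PF = 0.9895 (lagging)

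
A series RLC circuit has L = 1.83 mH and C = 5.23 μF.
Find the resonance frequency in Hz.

Step 1 — Resonance condition Im(Z)=0 gives ω₀ = 1/√(LC).
Step 2 — ω₀ = 1/√(0.00183·5.23e-06) = 1.022e+04 rad/s.
Step 3 — f₀ = ω₀/(2π) = 1627 Hz.

f₀ = 1627 Hz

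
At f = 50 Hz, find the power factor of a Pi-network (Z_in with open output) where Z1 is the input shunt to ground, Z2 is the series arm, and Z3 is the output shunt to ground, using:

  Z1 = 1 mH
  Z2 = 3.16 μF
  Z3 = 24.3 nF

Step 1 — Angular frequency: ω = 2π·f = 2π·50 = 314.2 rad/s.
Step 2 — Component impedances:
  Z1: Z = jωL = j·314.2·0.001 = 0 + j0.3142 Ω
  Z2: Z = 1/(jωC) = -j/(ω·C) = 0 - j1007 Ω
  Z3: Z = 1/(jωC) = -j/(ω·C) = 0 - j1.31e+05 Ω
Step 3 — With open output, the series arm Z2 and the output shunt Z3 appear in series to ground: Z2 + Z3 = 0 - j1.32e+05 Ω.
Step 4 — Parallel with input shunt Z1: Z_in = Z1 || (Z2 + Z3) = 0 + j0.3142 Ω = 0.3142∠90.0° Ω.
Step 5 — Power factor: PF = cos(φ) = Re(Z)/|Z| = -0/0.3142 = -0.
Step 6 — Type: Im(Z) = 0.3142 ⇒ lagging (phase φ = 90.0°).

PF = -0 (lagging, φ = 90.0°)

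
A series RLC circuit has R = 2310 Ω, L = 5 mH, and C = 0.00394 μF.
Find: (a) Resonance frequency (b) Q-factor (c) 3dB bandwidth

Step 1 — Resonance: ω₀ = 1/√(LC) = 1/√(0.005·3.94e-09) = 2.253e+05 rad/s.
Step 2 — f₀ = ω₀/(2π) = 3.586e+04 Hz.
Step 3 — Series Q: Q = ω₀L/R = 2.253e+05·0.005/2310 = 0.4877.
Step 4 — Bandwidth: Δω = ω₀/Q = 4.62e+05 rad/s; BW = Δω/(2π) = 7.353e+04 Hz.

(a) f₀ = 3.586e+04 Hz  (b) Q = 0.4877  (c) BW = 7.353e+04 Hz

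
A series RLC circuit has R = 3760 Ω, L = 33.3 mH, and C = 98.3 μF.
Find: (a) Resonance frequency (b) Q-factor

Step 1 — Resonance condition Im(Z)=0 gives ω₀ = 1/√(LC).
Step 2 — ω₀ = 1/√(0.0333·9.83e-05) = 552.7 rad/s.
Step 3 — f₀ = ω₀/(2π) = 87.97 Hz.
Step 4 — Series Q: Q = ω₀L/R = 552.7·0.0333/3760 = 0.004895.

(a) f₀ = 87.97 Hz  (b) Q = 0.004895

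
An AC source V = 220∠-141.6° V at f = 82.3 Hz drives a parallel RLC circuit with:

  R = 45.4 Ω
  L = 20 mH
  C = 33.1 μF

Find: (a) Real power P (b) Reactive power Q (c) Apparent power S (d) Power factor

Step 1 — Angular frequency: ω = 2π·f = 2π·82.3 = 517.1 rad/s.
Step 2 — Component impedances:
  R: Z = R = 45.4 Ω
  L: Z = jωL = j·517.1·0.02 = 0 + j10.34 Ω
  C: Z = 1/(jωC) = -j/(ω·C) = 0 - j58.42 Ω
Step 3 — Parallel combination: 1/Z_total = 1/R + 1/L + 1/C; Z_total = 3.231 + j11.67 Ω = 12.11∠74.5° Ω.
Step 4 — Source phasor: V = 220∠-141.6° V = -172.4 - j136.7 V.
Step 5 — Current: I = V / Z = -14.67 + j10.71 A = 18.16∠143.9° A.
Step 6 — Complex power: S = V·I* = 1066 + j3851 VA.
Step 7 — Real power: P = Re(S) = 1066 W.
Step 8 — Reactive power: Q = Im(S) = 3851 VAR.
Step 9 — Apparent power: |S| = 3996 VA.
Step 10 — Power factor: PF = P/|S| = 0.2668 (lagging).

(a) P = 1066 W  (b) Q = 3851 VAR  (c) S = 3996 VA  (d) PF = 0.2668 (lagging)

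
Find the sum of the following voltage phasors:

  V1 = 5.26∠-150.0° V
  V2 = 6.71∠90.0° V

Step 1 — Convert each phasor to rectangular form:
  V1 = 5.26·(cos(-150.0°) + j·sin(-150.0°)) = -4.555 - j2.63 V
  V2 = 6.71·(cos(90.0°) + j·sin(90.0°)) = 0 + j6.71 V
Step 2 — Sum components: V_total = -4.555 + j4.08 V.
Step 3 — Convert to polar: |V_total| = 6.115 V, ∠V_total = 138.2°.

V_total = 6.115∠138.2° V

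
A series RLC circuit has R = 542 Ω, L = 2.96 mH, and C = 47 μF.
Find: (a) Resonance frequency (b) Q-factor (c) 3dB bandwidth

Step 1 — Resonance: ω₀ = 1/√(LC) = 1/√(0.00296·4.7e-05) = 2681 rad/s.
Step 2 — f₀ = ω₀/(2π) = 426.7 Hz.
Step 3 — Series Q: Q = ω₀L/R = 2681·0.00296/542 = 0.01464.
Step 4 — Bandwidth: Δω = ω₀/Q = 1.831e+05 rad/s; BW = Δω/(2π) = 2.914e+04 Hz.

(a) f₀ = 426.7 Hz  (b) Q = 0.01464  (c) BW = 2.914e+04 Hz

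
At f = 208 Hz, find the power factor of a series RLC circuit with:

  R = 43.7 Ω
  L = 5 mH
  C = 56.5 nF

Step 1 — Angular frequency: ω = 2π·f = 2π·208 = 1307 rad/s.
Step 2 — Component impedances:
  R: Z = R = 43.7 Ω
  L: Z = jωL = j·1307·0.005 = 0 + j6.535 Ω
  C: Z = 1/(jωC) = -j/(ω·C) = 0 - j1.354e+04 Ω
Step 3 — Series combination: Z_total = R + L + C = 43.7 - j1.354e+04 Ω = 1.354e+04∠-89.8° Ω.
Step 4 — Power factor: PF = cos(φ) = Re(Z)/|Z| = 43.7/13536 = 0.003228.
Step 5 — Type: Im(Z) = -1.354e+04 ⇒ leading (phase φ = -89.8°).

PF = 0.003228 (leading, φ = -89.8°)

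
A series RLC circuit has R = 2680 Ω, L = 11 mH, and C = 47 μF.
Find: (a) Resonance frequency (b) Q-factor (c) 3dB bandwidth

Step 1 — Resonance condition Im(Z)=0 gives ω₀ = 1/√(LC).
Step 2 — ω₀ = 1/√(0.011·4.7e-05) = 1391 rad/s.
Step 3 — f₀ = ω₀/(2π) = 221.3 Hz.
Step 4 — Series Q: Q = ω₀L/R = 1391·0.011/2680 = 0.005708.
Step 5 — 3dB bandwidth: Δω = ω₀/Q = 2.436e+05 rad/s; BW = Δω/(2π) = 3.878e+04 Hz.

(a) f₀ = 221.3 Hz  (b) Q = 0.005708  (c) BW = 3.878e+04 Hz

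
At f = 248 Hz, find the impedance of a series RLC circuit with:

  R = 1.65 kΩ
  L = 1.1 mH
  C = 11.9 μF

Step 1 — Angular frequency: ω = 2π·f = 2π·248 = 1558 rad/s.
Step 2 — Component impedances:
  R: Z = R = 1650 Ω
  L: Z = jωL = j·1558·0.0011 = 0 + j1.714 Ω
  C: Z = 1/(jωC) = -j/(ω·C) = 0 - j53.93 Ω
Step 3 — Series combination: Z_total = R + L + C = 1650 - j52.21 Ω = 1651∠-1.8° Ω.

Z = 1650 - j52.21 Ω = 1651∠-1.8° Ω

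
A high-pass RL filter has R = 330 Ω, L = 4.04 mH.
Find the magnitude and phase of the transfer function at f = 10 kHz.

Step 1 — Angular frequency: ω = 2π·1e+04 = 6.283e+04 rad/s.
Step 2 — Transfer function: H(jω) = jωL/(R + jωL).
Step 3 — Numerator jωL = j·253.8; denominator R + jωL = 330 + j253.8.
Step 4 — H = 0.3717 + j0.4833.
Step 5 — Magnitude: |H| = 0.6097 (-4.3 dB); phase: φ = 52.4°.

|H| = 0.6097 (-4.3 dB), φ = 52.4°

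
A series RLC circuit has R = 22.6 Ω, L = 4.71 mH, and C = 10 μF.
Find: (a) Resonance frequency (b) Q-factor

Step 1 — Resonance condition Im(Z)=0 gives ω₀ = 1/√(LC).
Step 2 — ω₀ = 1/√(0.00471·1e-05) = 4608 rad/s.
Step 3 — f₀ = ω₀/(2π) = 733.3 Hz.
Step 4 — Series Q: Q = ω₀L/R = 4608·0.00471/22.6 = 0.9603.

(a) f₀ = 733.3 Hz  (b) Q = 0.9603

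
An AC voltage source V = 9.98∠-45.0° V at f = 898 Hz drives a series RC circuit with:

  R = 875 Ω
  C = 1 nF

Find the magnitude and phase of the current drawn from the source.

Step 1 — Angular frequency: ω = 2π·f = 2π·898 = 5642 rad/s.
Step 2 — Component impedances:
  R: Z = R = 875 Ω
  C: Z = 1/(jωC) = -j/(ω·C) = 0 - j1.772e+05 Ω
Step 3 — Series combination: Z_total = R + C = 875 - j1.772e+05 Ω = 1.772e+05∠-89.7° Ω.
Step 4 — Source phasor: V = 9.98∠-45.0° V = 7.057 - j7.057 V.
Step 5 — Ohm's law: I = V / Z_total = (7.057 - j7.057) / (875 - j1.772e+05) = 4.001e-05 + j3.962e-05 A.
Step 6 — Convert to polar: |I| = 5.631e-05 A, ∠I = 44.7°.

I = 5.631e-05∠44.7° A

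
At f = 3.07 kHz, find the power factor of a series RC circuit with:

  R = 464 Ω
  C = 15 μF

Step 1 — Angular frequency: ω = 2π·f = 2π·3070 = 1.929e+04 rad/s.
Step 2 — Component impedances:
  R: Z = R = 464 Ω
  C: Z = 1/(jωC) = -j/(ω·C) = 0 - j3.456 Ω
Step 3 — Series combination: Z_total = R + C = 464 - j3.456 Ω = 464∠-0.4° Ω.
Step 4 — Power factor: PF = cos(φ) = Re(Z)/|Z| = 464/464 = 1.
Step 5 — Type: Im(Z) = -3.456 ⇒ leading (phase φ = -0.4°).

PF = 1 (leading, φ = -0.4°)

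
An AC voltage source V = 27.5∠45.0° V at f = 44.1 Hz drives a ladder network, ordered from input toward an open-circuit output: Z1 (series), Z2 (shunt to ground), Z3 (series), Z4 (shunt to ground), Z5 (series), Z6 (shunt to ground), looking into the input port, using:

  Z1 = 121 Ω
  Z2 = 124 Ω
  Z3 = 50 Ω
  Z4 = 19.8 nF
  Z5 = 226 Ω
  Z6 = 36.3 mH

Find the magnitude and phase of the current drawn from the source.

Step 1 — Angular frequency: ω = 2π·f = 2π·44.1 = 277.1 rad/s.
Step 2 — Component impedances:
  Z1: Z = R = 121 Ω
  Z2: Z = R = 124 Ω
  Z3: Z = R = 50 Ω
  Z4: Z = 1/(jωC) = -j/(ω·C) = 0 - j1.823e+05 Ω
  Z5: Z = R = 226 Ω
  Z6: Z = jωL = j·277.1·0.0363 = 0 + j10.06 Ω
Step 3 — Ladder network (open output): work backward from the far end, alternating series and parallel combinations. Z_in = 206.6 + j0.939 Ω = 206.6∠0.3° Ω.
Step 4 — Source phasor: V = 27.5∠45.0° V = 19.45 + j19.45 V.
Step 5 — Ohm's law: I = V / Z_total = (19.45 + j19.45) / (206.6 + j0.939) = 0.09455 + j0.0937 A.
Step 6 — Convert to polar: |I| = 0.1331 A, ∠I = 44.7°.

I = 0.1331∠44.7° A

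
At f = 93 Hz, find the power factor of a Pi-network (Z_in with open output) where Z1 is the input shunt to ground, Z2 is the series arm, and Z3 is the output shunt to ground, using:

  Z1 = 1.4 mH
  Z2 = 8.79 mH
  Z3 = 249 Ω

Step 1 — Angular frequency: ω = 2π·f = 2π·93 = 584.3 rad/s.
Step 2 — Component impedances:
  Z1: Z = jωL = j·584.3·0.0014 = 0 + j0.8181 Ω
  Z2: Z = jωL = j·584.3·0.00879 = 0 + j5.136 Ω
  Z3: Z = R = 249 Ω
Step 3 — With open output, the series arm Z2 and the output shunt Z3 appear in series to ground: Z2 + Z3 = 249 + j5.136 Ω.
Step 4 — Parallel with input shunt Z1: Z_in = Z1 || (Z2 + Z3) = 0.002686 + j0.818 Ω = 0.818∠89.8° Ω.
Step 5 — Power factor: PF = cos(φ) = Re(Z)/|Z| = 0.002686/0.818 = 0.003284.
Step 6 — Type: Im(Z) = 0.818 ⇒ lagging (phase φ = 89.8°).

PF = 0.003284 (lagging, φ = 89.8°)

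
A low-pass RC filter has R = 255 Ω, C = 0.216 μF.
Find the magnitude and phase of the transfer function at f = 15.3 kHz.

Step 1 — Angular frequency: ω = 2π·1.53e+04 = 9.613e+04 rad/s.
Step 2 — Transfer function: H(jω) = 1/(1 + jωRC).
Step 3 — Denominator: 1 + jωRC = 1 + j·9.613e+04·255·2.16e-07 = 1 + j5.295.
Step 4 — H = 0.03444 - j0.1824.
Step 5 — Magnitude: |H| = 0.1856 (-14.6 dB); phase: φ = -79.3°.

|H| = 0.1856 (-14.6 dB), φ = -79.3°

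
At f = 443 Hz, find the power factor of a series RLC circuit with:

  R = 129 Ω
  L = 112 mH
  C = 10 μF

Step 1 — Angular frequency: ω = 2π·f = 2π·443 = 2783 rad/s.
Step 2 — Component impedances:
  R: Z = R = 129 Ω
  L: Z = jωL = j·2783·0.112 = 0 + j311.7 Ω
  C: Z = 1/(jωC) = -j/(ω·C) = 0 - j35.93 Ω
Step 3 — Series combination: Z_total = R + L + C = 129 + j275.8 Ω = 304.5∠64.9° Ω.
Step 4 — Power factor: PF = cos(φ) = Re(Z)/|Z| = 129/304.496 = 0.4237.
Step 5 — Type: Im(Z) = 275.8 ⇒ lagging (phase φ = 64.9°).

PF = 0.4237 (lagging, φ = 64.9°)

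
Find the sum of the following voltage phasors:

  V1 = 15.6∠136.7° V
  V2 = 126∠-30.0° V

Step 1 — Convert each phasor to rectangular form:
  V1 = 15.6·(cos(136.7°) + j·sin(136.7°)) = -11.35 + j10.7 V
  V2 = 126·(cos(-30.0°) + j·sin(-30.0°)) = 109.1 - j63 V
Step 2 — Sum components: V_total = 97.77 - j52.3 V.
Step 3 — Convert to polar: |V_total| = 110.9 V, ∠V_total = -28.1°.

V_total = 110.9∠-28.1° V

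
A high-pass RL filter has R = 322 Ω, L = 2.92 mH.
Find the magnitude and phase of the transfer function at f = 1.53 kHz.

Step 1 — Angular frequency: ω = 2π·1530 = 9613 rad/s.
Step 2 — Transfer function: H(jω) = jωL/(R + jωL).
Step 3 — Numerator jωL = j·28.07; denominator R + jωL = 322 + j28.07.
Step 4 — H = 0.007542 + j0.08652.
Step 5 — Magnitude: |H| = 0.08685 (-21.2 dB); phase: φ = 85.0°.

|H| = 0.08685 (-21.2 dB), φ = 85.0°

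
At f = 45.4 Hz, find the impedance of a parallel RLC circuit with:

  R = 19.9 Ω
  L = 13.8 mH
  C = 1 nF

Step 1 — Angular frequency: ω = 2π·f = 2π·45.4 = 285.3 rad/s.
Step 2 — Component impedances:
  R: Z = R = 19.9 Ω
  L: Z = jωL = j·285.3·0.0138 = 0 + j3.937 Ω
  C: Z = 1/(jωC) = -j/(ω·C) = 0 - j3.506e+06 Ω
Step 3 — Parallel combination: 1/Z_total = 1/R + 1/L + 1/C; Z_total = 0.7494 + j3.788 Ω = 3.862∠78.8° Ω.

Z = 0.7494 + j3.788 Ω = 3.862∠78.8° Ω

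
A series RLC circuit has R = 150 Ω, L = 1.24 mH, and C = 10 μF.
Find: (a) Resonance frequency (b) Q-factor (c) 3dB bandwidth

Step 1 — Resonance: ω₀ = 1/√(LC) = 1/√(0.00124·1e-05) = 8980 rad/s.
Step 2 — f₀ = ω₀/(2π) = 1429 Hz.
Step 3 — Series Q: Q = ω₀L/R = 8980·0.00124/150 = 0.07424.
Step 4 — Bandwidth: Δω = ω₀/Q = 1.21e+05 rad/s; BW = Δω/(2π) = 1.925e+04 Hz.

(a) f₀ = 1429 Hz  (b) Q = 0.07424  (c) BW = 1.925e+04 Hz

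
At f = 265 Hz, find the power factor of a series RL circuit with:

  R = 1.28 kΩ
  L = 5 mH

Step 1 — Angular frequency: ω = 2π·f = 2π·265 = 1665 rad/s.
Step 2 — Component impedances:
  R: Z = R = 1280 Ω
  L: Z = jωL = j·1665·0.005 = 0 + j8.325 Ω
Step 3 — Series combination: Z_total = R + L = 1280 + j8.325 Ω = 1280∠0.4° Ω.
Step 4 — Power factor: PF = cos(φ) = Re(Z)/|Z| = 1280/1280 = 1.
Step 5 — Type: Im(Z) = 8.325 ⇒ lagging (phase φ = 0.4°).

PF = 1 (lagging, φ = 0.4°)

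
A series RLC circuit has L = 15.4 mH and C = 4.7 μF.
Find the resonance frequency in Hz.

Step 1 — Resonance condition Im(Z)=0 gives ω₀ = 1/√(LC).
Step 2 — ω₀ = 1/√(0.0154·4.7e-06) = 3717 rad/s.
Step 3 — f₀ = ω₀/(2π) = 591.6 Hz.

f₀ = 591.6 Hz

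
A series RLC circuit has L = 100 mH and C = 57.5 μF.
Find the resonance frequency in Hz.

Step 1 — Resonance condition Im(Z)=0 gives ω₀ = 1/√(LC).
Step 2 — ω₀ = 1/√(0.1·5.75e-05) = 417 rad/s.
Step 3 — f₀ = ω₀/(2π) = 66.37 Hz.

f₀ = 66.37 Hz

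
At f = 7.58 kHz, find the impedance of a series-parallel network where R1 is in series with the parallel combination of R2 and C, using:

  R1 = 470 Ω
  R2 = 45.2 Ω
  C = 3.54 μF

Step 1 — Angular frequency: ω = 2π·f = 2π·7580 = 4.763e+04 rad/s.
Step 2 — Component impedances:
  R1: Z = R = 470 Ω
  R2: Z = R = 45.2 Ω
  C: Z = 1/(jωC) = -j/(ω·C) = 0 - j5.931 Ω
Step 3 — Parallel branch: R2 || C = 1/(1/R2 + 1/C) = 0.7651 - j5.831 Ω.
Step 4 — Series with R1: Z_total = R1 + (R2 || C) = 470.8 - j5.831 Ω = 470.8∠-0.7° Ω.

Z = 470.8 - j5.831 Ω = 470.8∠-0.7° Ω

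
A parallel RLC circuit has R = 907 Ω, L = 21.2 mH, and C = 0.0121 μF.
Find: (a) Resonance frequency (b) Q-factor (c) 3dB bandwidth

Step 1 — Resonance: ω₀ = 1/√(LC) = 1/√(0.0212·1.21e-08) = 6.244e+04 rad/s.
Step 2 — f₀ = ω₀/(2π) = 9937 Hz.
Step 3 — Parallel Q: Q = R/(ω₀L) = 907/(6.244e+04·0.0212) = 0.6852.
Step 4 — Bandwidth: Δω = ω₀/Q = 9.112e+04 rad/s; BW = Δω/(2π) = 1.45e+04 Hz.

(a) f₀ = 9937 Hz  (b) Q = 0.6852  (c) BW = 1.45e+04 Hz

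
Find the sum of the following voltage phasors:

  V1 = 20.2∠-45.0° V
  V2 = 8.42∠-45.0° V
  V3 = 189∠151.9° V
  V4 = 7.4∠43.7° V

Step 1 — Convert each phasor to rectangular form:
  V1 = 20.2·(cos(-45.0°) + j·sin(-45.0°)) = 14.28 - j14.28 V
  V2 = 8.42·(cos(-45.0°) + j·sin(-45.0°)) = 5.954 - j5.954 V
  V3 = 189·(cos(151.9°) + j·sin(151.9°)) = -166.7 + j89.02 V
  V4 = 7.4·(cos(43.7°) + j·sin(43.7°)) = 5.35 + j5.113 V
Step 2 — Sum components: V_total = -141.1 + j73.9 V.
Step 3 — Convert to polar: |V_total| = 159.3 V, ∠V_total = 152.4°.

V_total = 159.3∠152.4° V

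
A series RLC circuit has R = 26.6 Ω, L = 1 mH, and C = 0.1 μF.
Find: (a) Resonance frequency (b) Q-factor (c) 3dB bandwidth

Step 1 — Resonance: ω₀ = 1/√(LC) = 1/√(0.001·1e-07) = 1e+05 rad/s.
Step 2 — f₀ = ω₀/(2π) = 1.592e+04 Hz.
Step 3 — Series Q: Q = ω₀L/R = 1e+05·0.001/26.6 = 3.759.
Step 4 — Bandwidth: Δω = ω₀/Q = 2.66e+04 rad/s; BW = Δω/(2π) = 4234 Hz.

(a) f₀ = 1.592e+04 Hz  (b) Q = 3.759  (c) BW = 4234 Hz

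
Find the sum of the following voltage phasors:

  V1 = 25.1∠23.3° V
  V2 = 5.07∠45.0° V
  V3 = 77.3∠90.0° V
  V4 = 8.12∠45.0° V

Step 1 — Convert each phasor to rectangular form:
  V1 = 25.1·(cos(23.3°) + j·sin(23.3°)) = 23.05 + j9.928 V
  V2 = 5.07·(cos(45.0°) + j·sin(45.0°)) = 3.585 + j3.585 V
  V3 = 77.3·(cos(90.0°) + j·sin(90.0°)) = 0 + j77.3 V
  V4 = 8.12·(cos(45.0°) + j·sin(45.0°)) = 5.742 + j5.742 V
Step 2 — Sum components: V_total = 32.38 + j96.55 V.
Step 3 — Convert to polar: |V_total| = 101.8 V, ∠V_total = 71.5°.

V_total = 101.8∠71.5° V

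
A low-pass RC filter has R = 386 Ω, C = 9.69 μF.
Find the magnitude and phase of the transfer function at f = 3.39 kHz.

Step 1 — Angular frequency: ω = 2π·3390 = 2.13e+04 rad/s.
Step 2 — Transfer function: H(jω) = 1/(1 + jωRC).
Step 3 — Denominator: 1 + jωRC = 1 + j·2.13e+04·386·9.69e-06 = 1 + j79.67.
Step 4 — H = 0.0001575 - j0.01255.
Step 5 — Magnitude: |H| = 0.01255 (-38.0 dB); phase: φ = -89.3°.

|H| = 0.01255 (-38.0 dB), φ = -89.3°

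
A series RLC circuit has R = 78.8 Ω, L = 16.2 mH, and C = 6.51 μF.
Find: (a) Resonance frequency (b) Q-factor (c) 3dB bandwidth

Step 1 — Resonance: ω₀ = 1/√(LC) = 1/√(0.0162·6.51e-06) = 3079 rad/s.
Step 2 — f₀ = ω₀/(2π) = 490.1 Hz.
Step 3 — Series Q: Q = ω₀L/R = 3079·0.0162/78.8 = 0.6331.
Step 4 — Bandwidth: Δω = ω₀/Q = 4864 rad/s; BW = Δω/(2π) = 774.2 Hz.

(a) f₀ = 490.1 Hz  (b) Q = 0.6331  (c) BW = 774.2 Hz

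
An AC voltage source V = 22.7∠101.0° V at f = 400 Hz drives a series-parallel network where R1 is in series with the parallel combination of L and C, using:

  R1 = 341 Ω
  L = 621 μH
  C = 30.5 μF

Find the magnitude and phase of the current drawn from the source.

Step 1 — Angular frequency: ω = 2π·f = 2π·400 = 2513 rad/s.
Step 2 — Component impedances:
  R1: Z = R = 341 Ω
  L: Z = jωL = j·2513·0.000621 = 0 + j1.561 Ω
  C: Z = 1/(jωC) = -j/(ω·C) = 0 - j13.05 Ω
Step 3 — Parallel branch: L || C = 1/(1/L + 1/C) = 0 + j1.773 Ω.
Step 4 — Series with R1: Z_total = R1 + (L || C) = 341 + j1.773 Ω = 341∠0.3° Ω.
Step 5 — Source phasor: V = 22.7∠101.0° V = -4.331 + j22.28 V.
Step 6 — Ohm's law: I = V / Z_total = (-4.331 + j22.28) / (341 + j1.773) = -0.01236 + j0.06541 A.
Step 7 — Convert to polar: |I| = 0.06657 A, ∠I = 100.7°.

I = 0.06657∠100.7° A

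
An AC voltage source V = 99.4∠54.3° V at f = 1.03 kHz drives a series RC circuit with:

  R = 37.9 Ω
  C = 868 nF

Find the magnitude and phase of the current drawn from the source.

Step 1 — Angular frequency: ω = 2π·f = 2π·1030 = 6472 rad/s.
Step 2 — Component impedances:
  R: Z = R = 37.9 Ω
  C: Z = 1/(jωC) = -j/(ω·C) = 0 - j178 Ω
Step 3 — Series combination: Z_total = R + C = 37.9 - j178 Ω = 182∠-78.0° Ω.
Step 4 — Source phasor: V = 99.4∠54.3° V = 58 + j80.72 V.
Step 5 — Ohm's law: I = V / Z_total = (58 + j80.72) / (37.9 - j178) = -0.3674 + j0.4041 A.
Step 6 — Convert to polar: |I| = 0.5461 A, ∠I = 132.3°.

I = 0.5461∠132.3° A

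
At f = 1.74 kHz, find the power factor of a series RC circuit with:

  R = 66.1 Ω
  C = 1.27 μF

Step 1 — Angular frequency: ω = 2π·f = 2π·1740 = 1.093e+04 rad/s.
Step 2 — Component impedances:
  R: Z = R = 66.1 Ω
  C: Z = 1/(jωC) = -j/(ω·C) = 0 - j72.02 Ω
Step 3 — Series combination: Z_total = R + C = 66.1 - j72.02 Ω = 97.76∠-47.5° Ω.
Step 4 — Power factor: PF = cos(φ) = Re(Z)/|Z| = 66.1/97.757 = 0.6762.
Step 5 — Type: Im(Z) = -72.02 ⇒ leading (phase φ = -47.5°).

PF = 0.6762 (leading, φ = -47.5°)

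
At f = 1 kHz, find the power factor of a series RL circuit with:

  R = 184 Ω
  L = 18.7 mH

Step 1 — Angular frequency: ω = 2π·f = 2π·1000 = 6283 rad/s.
Step 2 — Component impedances:
  R: Z = R = 184 Ω
  L: Z = jωL = j·6283·0.0187 = 0 + j117.5 Ω
Step 3 — Series combination: Z_total = R + L = 184 + j117.5 Ω = 218.3∠32.6° Ω.
Step 4 — Power factor: PF = cos(φ) = Re(Z)/|Z| = 184/218.31 = 0.8428.
Step 5 — Type: Im(Z) = 117.5 ⇒ lagging (phase φ = 32.6°).

PF = 0.8428 (lagging, φ = 32.6°)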